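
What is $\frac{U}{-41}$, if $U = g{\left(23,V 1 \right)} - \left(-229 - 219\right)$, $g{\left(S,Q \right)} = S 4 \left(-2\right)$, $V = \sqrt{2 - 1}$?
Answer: $- \frac{264}{41} \approx -6.439$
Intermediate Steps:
$V = 1$ ($V = \sqrt{1} = 1$)
$g{\left(S,Q \right)} = - 8 S$ ($g{\left(S,Q \right)} = S \left(-8\right) = - 8 S$)
$U = 264$ ($U = \left(-8\right) 23 - \left(-229 - 219\right) = -184 - \left(-229 - 219\right) = -184 - -448 = -184 + 448 = 264$)
$\frac{U}{-41} = \frac{264}{-41} = 264 \left(- \frac{1}{41}\right) = - \frac{264}{41}$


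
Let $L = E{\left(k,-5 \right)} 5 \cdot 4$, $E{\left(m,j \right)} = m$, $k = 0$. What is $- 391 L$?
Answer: $0$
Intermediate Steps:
$L = 0$ ($L = 0 \cdot 5 \cdot 4 = 0 \cdot 4 = 0$)
$- 391 L = \left(-391\right) 0 = 0$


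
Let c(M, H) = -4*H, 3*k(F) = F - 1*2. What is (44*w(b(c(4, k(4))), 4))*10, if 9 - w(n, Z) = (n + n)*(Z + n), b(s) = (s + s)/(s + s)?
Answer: -440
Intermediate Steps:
k(F) = -⅔ + F/3 (k(F) = (F - 1*2)/3 = (F - 2)/3 = (-2 + F)/3 = -⅔ + F/3)
b(s) = 1 (b(s) = (2*s)/((2*s)) = (2*s)*(1/(2*s)) = 1)
w(n, Z) = 9 - 2*n*(Z + n) (w(n, Z) = 9 - (n + n)*(Z + n) = 9 - 2*n*(Z + n))
(44*w(b(c(4, k(4))), 4))*10 = (44*(9 - 2*1² - 2*4*1))*10 = (44*(9 - 2*1 - 8))*10 = (44*(9 - 2 - 8))*10 = (44*(-1))*10 = -44*10 = -440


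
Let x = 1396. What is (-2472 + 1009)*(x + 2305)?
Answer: -5414563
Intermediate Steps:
(-2472 + 1009)*(x + 2305) = (-2472 + 1009)*(1396 + 2305) = -1463*3701 = -5414563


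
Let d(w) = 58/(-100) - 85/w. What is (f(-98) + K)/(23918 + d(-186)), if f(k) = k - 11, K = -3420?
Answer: -8204925/55609064 ≈ -0.14755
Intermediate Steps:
f(k) = -11 + k
d(w) = -29/50 - 85/w (d(w) = 58*(-1/100) - 85/w = -29/50 - 85/w)
(f(-98) + K)/(23918 + d(-186)) = ((-11 - 98) - 3420)/(23918 + (-29/50 - 85/(-186))) = (-109 - 3420)/(23918 + (-29/50 - 85*(-1/186))) = -3529/(23918 + (-29/50 + 85/186)) = -3529/(23918 - 286/2325) = -3529/55609064/2325 = -3529*2325/55609064 = -8204925/55609064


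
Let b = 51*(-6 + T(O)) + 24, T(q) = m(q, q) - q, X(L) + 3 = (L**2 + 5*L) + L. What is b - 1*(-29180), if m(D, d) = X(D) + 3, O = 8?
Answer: 34202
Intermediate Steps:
X(L) = -3 + L**2 + 6*L (X(L) = -3 + ((L**2 + 5*L) + L) = -3 + (L**2 + 6*L) = -3 + L**2 + 6*L)
m(D, d) = D**2 + 6*D (m(D, d) = (-3 + D**2 + 6*D) + 3 = D**2 + 6*D)
T(q) = -q + q*(6 + q) (T(q) = q*(6 + q) - q = -q + q*(6 + q))
b = 5022 (b = 51*(-6 + 8*(5 + 8)) + 24 = 51*(-6 + 8*13) + 24 = 51*(-6 + 104) + 24 = 51*98 + 24 = 4998 + 24 = 5022)
b - 1*(-29180) = 5022 - 1*(-29180) = 5022 + 29180 = 34202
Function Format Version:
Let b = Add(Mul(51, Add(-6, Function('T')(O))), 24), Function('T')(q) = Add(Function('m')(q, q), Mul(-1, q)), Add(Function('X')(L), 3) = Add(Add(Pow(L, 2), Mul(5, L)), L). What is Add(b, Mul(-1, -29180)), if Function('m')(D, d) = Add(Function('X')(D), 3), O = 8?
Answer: 34202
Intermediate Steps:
Function('X')(L) = Add(-3, Pow(L, 2), Mul(6, L)) (Function('X')(L) = Add(-3, Add(Add(Pow(L, 2), Mul(5, L)), L)) = Add(-3, Add(Pow(L, 2), Mul(6, L))) = Add(-3, Pow(L, 2), Mul(6, L)))
Function('m')(D, d) = Add(Pow(D, 2), Mul(6, D)) (Function('m')(D, d) = Add(Add(-3, Pow(D, 2), Mul(6, D)), 3) = Add(Pow(D, 2), Mul(6, D)))
Function('T')(q) = Add(Mul(-1, q), Mul(q, Add(6, q))) (Function('T')(q) = Add(Mul(q, Add(6, q)), Mul(-1, q)) = Add(Mul(-1, q), Mul(q, Add(6, q))))
b = 5022 (b = Add(Mul(51, Add(-6, Mul(8, Add(5, 8)))), 24) = Add(Mul(51, Add(-6, Mul(8, 13))), 24) = Add(Mul(51, Add(-6, 104)), 24) = Add(Mul(51, 98), 24) = Add(4998, 24) = 5022)
Add(b, Mul(-1, -29180)) = Add(5022, Mul(-1, -29180)) = Add(5022, 29180) = 34202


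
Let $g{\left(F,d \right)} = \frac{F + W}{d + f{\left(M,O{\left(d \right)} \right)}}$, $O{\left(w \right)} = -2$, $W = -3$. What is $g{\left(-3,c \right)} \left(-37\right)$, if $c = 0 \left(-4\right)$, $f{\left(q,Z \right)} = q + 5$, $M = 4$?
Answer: $\frac{74}{3} \approx 24.667$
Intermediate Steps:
$f{\left(q,Z \right)} = 5 + q$
$c = 0$
$g{\left(F,d \right)} = \frac{-3 + F}{9 + d}$ ($g{\left(F,d \right)} = \frac{F - 3}{d + \left(5 + 4\right)} = \frac{-3 + F}{d + 9} = \frac{-3 + F}{9 + d}$)
$g{\left(-3,c \right)} \left(-37\right) = \frac{-3 - 3}{9 + 0} \left(-37\right) = \frac{1}{9} \left(-6\right) \left(-37\right) = \left(- \frac{2}{3}\right) \left(-37\right) = \frac{74}{3}$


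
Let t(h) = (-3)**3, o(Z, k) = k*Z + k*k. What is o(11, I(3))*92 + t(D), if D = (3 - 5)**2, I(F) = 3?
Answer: 3837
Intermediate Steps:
o(Z, k) = k**2 + Z*k (o(Z, k) = Z*k + k**2 = k**2 + Z*k)
D = 4 (D = (-2)**2 = 4)
t(h) = -27
o(11, I(3))*92 + t(D) = (3*(11 + 3))*92 - 27 = (3*14)*92 - 27 = 42*92 - 27 = 3864 - 27 = 3837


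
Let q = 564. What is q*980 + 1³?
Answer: 552721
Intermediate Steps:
q*980 + 1³ = 564*980 + 1³ = 552720 + 1 = 552721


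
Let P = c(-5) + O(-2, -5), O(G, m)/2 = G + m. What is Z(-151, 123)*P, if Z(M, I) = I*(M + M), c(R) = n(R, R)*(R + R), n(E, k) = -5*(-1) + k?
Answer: 520044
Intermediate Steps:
n(E, k) = 5 + k
O(G, m) = 2*G + 2*m (O(G, m) = 2*(G + m) = 2*G + 2*m)
c(R) = 2*R*(5 + R) (c(R) = (5 + R)*(R + R) = (5 + R)*(2*R) = 2*R*(5 + R))
P = -14 (P = 2*(-5)*(5 - 5) + (2*(-2) + 2*(-5)) = 2*(-5)*0 + (-4 - 10) = 0 - 14 = -14)
Z(M, I) = 2*I*M (Z(M, I) = I*(2*M) = 2*I*M)
Z(-151, 123)*P = (2*123*(-151))*(-14) = -37146*(-14) = 520044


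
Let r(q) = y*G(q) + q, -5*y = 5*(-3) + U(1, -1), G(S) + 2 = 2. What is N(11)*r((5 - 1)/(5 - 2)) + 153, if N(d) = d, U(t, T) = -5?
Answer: 503/3 ≈ 167.67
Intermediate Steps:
G(S) = 0 (G(S) = -2 + 2 = 0)
y = 4 (y = -(5*(-3) - 5)/5 = -(-15 - 5)/5 = -⅕*(-20) = 4)
r(q) = q (r(q) = 4*0 + q = 0 + q = q)
N(11)*r((5 - 1)/(5 - 2)) + 153 = 11*((5 - 1)/(5 - 2)) + 153 = 11*(4/3) + 153 = 44/3 + 153 = 503/3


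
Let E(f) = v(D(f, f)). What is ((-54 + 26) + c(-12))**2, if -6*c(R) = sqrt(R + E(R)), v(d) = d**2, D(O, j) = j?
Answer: (84 + sqrt(33))**2/9 ≈ 894.90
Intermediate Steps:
E(f) = f**2
c(R) = -sqrt(R + R**2)/6
((-54 + 26) + c(-12))**2 = ((-54 + 26) - 2*sqrt(33)/6)**2 = (-28 - 2*sqrt(33)/6)**2 = (-28 - sqrt(33)/3)**2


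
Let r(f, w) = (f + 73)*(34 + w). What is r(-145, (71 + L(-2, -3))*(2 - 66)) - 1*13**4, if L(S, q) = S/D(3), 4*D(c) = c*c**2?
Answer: 884381/3 ≈ 2.9479e+5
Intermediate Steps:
D(c) = c**3/4 (D(c) = (c*c**2)/4 = c**3/4)
L(S, q) = 4*S/27 (L(S, q) = S/(((1/4)*3**3)) = S/(((1/4)*27)) = S/(27/4) = S*(4/27) = 4*S/27)
r(f, w) = (34 + w)*(73 + f) (r(f, w) = (73 + f)*(34 + w) = (34 + w)*(73 + f))
r(-145, (71 + L(-2, -3))*(2 - 66)) - 1*13**4 = (2482 + 34*(-145) + 73*((71 + (4/27)*(-2))*(2 - 66)) - 145*(71 + (4/27)*(-2))*(2 - 66)) - 1*13**4 = (2482 - 4930 + 73*((71 - 8/27)*(-64)) - 145*(71 - 8/27)*(-64)) - 1*28561 = (2482 - 4930 + 73*((1909/27)*(-64)) - 276805*(-64)/27) - 28561 = (2482 - 4930 + 73*(-122176/27) - 145*(-122176/27)) - 28561 = (2482 - 4930 - 8918848/27 + 17715520/27) - 28561 = 970064/3 - 28561 = 884381/3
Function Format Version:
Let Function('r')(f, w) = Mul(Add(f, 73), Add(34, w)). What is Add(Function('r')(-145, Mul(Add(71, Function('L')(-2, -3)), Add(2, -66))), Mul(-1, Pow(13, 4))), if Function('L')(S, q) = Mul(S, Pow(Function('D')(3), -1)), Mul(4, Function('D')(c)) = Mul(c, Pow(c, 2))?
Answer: Rational(884381, 3) ≈ 2.9479e+5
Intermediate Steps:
Function('D')(c) = Mul(Rational(1, 4), Pow(c, 3)) (Function('D')(c) = Mul(Rational(1, 4), Mul(c, Pow(c, 2))) = Mul(Rational(1, 4), Pow(c, 3)))
Function('L')(S, q) = Mul(Rational(4, 27), S) (Function('L')(S, q) = Mul(S, Pow(Mul(Rational(1, 4), Pow(3, 3)), -1)) = Mul(S, Pow(Mul(Rational(1, 4), 27), -1)) = Mul(S, Pow(Rational(27, 4), -1)) = Mul(S, Rational(4, 27)) = Mul(Rational(4, 27), S))
Function('r')(f, w) = Mul(Add(34, w), Add(73, f)) (Function('r')(f, w) = Mul(Add(73, f), Add(34, w)) = Mul(Add(34, w), Add(73, f)))
Add(Function('r')(-145, Mul(Add(71, Function('L')(-2, -3)), Add(2, -66))), Mul(-1, Pow(13, 4))) = Add(Add(2482, Mul(34, -145), Mul(73, Mul(Add(71, Mul(Rational(4, 27), -2)), Add(2, -66))), Mul(-145, Mul(Add(71, Mul(Rational(4, 27), -2)), Add(2, -66)))), Mul(-1, Pow(13, 4))) = Add(Add(2482, -4930, Mul(73, Mul(Add(71, Rational(-8, 27)), -64)), Mul(-145, Mul(Add(71, Rational(-8, 27)), -64))), Mul(-1, 28561)) = Add(Add(2482, -4930, Mul(73, Mul(Rational(1909, 27), -64)), Mul(-145, Mul(Rational(1909, 27), -64))), -28561) = Add(Add(2482, -4930, Mul(73, Rational(-122176, 27)), Mul(-145, Rational(-122176, 27))), -28561) = Add(Add(2482, -4930, Rational(-8918848, 27), Rational(17715520, 27)), -28561) = Add(Rational(970064, 3), -28561) = Rational(884381, 3)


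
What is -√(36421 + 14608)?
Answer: -√51029 ≈ -225.90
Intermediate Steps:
-√(36421 + 14608) = -√51029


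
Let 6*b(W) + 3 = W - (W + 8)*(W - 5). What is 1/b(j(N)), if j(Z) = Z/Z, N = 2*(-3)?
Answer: 3/17 ≈ 0.17647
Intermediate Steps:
N = -6
j(Z) = 1
b(W) = -1/2 + W/6 - (-5 + W)*(8 + W)/6 (b(W) = -1/2 + (W - (W + 8)*(W - 5))/6 = -1/2 + (W - (8 + W)*(-5 + W))/6 = -1/2 + (W - (-5 + W)*(8 + W))/6 = -1/2 + (W/6 - (-5 + W)*(8 + W)/6) = -1/2 + W/6 - (-5 + W)*(8 + W)/6)
1/b(j(N)) = 1/(37/6 - 1/3*1 - 1/6*1**2) = 1/(37/6 - 1/3 - 1/6*1) = 1/(37/6 - 1/3 - 1/6) = 1/(17/3) = 3/17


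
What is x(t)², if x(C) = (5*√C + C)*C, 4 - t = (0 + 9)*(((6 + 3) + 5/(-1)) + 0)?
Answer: 229376 - 1310720*I*√2 ≈ 2.2938e+5 - 1.8536e+6*I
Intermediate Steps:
t = -32 (t = 4 - (0 + 9)*(((6 + 3) + 5/(-1)) + 0) = 4 - 9*((9 + 5*(-1)) + 0) = 4 - 9*((9 - 5) + 0) = 4 - 9*(4 + 0) = 4 - 9*4 = 4 - 1*36 = 4 - 36 = -32)
x(C) = C*(C + 5*√C) (x(C) = (C + 5*√C)*C = C*(C + 5*√C))
x(t)² = ((-32)² + 5*(-32)^(3/2))² = (1024 + 5*(-128*I*√2))² = (1024 - 640*I*√2)²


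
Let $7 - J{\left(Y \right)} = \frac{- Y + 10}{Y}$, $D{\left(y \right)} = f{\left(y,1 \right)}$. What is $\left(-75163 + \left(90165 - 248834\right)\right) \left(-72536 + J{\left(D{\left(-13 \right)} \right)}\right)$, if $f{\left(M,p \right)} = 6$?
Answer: $16959757016$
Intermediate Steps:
$D{\left(y \right)} = 6$
$J{\left(Y \right)} = 7 - \frac{10 - Y}{Y}$ ($J{\left(Y \right)} = 7 - \frac{- Y + 10}{Y} = 7 - \frac{10 - Y}{Y}$)
$\left(-75163 + \left(90165 - 248834\right)\right) \left(-72536 + J{\left(D{\left(-13 \right)} \right)}\right) = \left(-75163 + \left(90165 - 248834\right)\right) \left(-72536 + \left(8 - \frac{10}{6}\right)\right) = \left(-75163 - 158669\right) \left(-72536 + \left(8 - \frac{5}{3}\right)\right) = - 233832 \left(-72536 + \left(8 - \frac{5}{3}\right)\right) = - 233832 \left(-72536 + \frac{19}{3}\right) = \left(-233832\right) \left(- \frac{217589}{3}\right) = 16959757016$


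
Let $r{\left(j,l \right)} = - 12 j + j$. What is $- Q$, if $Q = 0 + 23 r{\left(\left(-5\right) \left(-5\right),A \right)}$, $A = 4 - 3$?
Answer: $6325$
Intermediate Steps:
$A = 1$ ($A = 4 - 3 = 1$)
$r{\left(j,l \right)} = - 11 j$
$Q = -6325$ ($Q = 0 + 23 \left(- 11 \left(\left(-5\right) \left(-5\right)\right)\right) = 0 + 23 \left(\left(-11\right) 25\right) = 0 + 23 \left(-275\right) = 0 - 6325 = -6325$)
$- Q = \left(-1\right) \left(-6325\right) = 6325$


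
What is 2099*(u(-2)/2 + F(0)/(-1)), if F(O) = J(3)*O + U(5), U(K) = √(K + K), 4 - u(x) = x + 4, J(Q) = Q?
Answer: 2099 - 2099*√10 ≈ -4538.6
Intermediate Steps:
u(x) = -x (u(x) = 4 - (x + 4) = 4 - (4 + x) = 4 + (-4 - x) = -x)
U(K) = √2*√K (U(K) = √(2*K) = √2*√K)
F(O) = √10 + 3*O (F(O) = 3*O + √2*√5 = 3*O + √10 = √10 + 3*O)
2099*(u(-2)/2 + F(0)/(-1)) = 2099*(-1*(-2)/2 + (√10 + 3*0)/(-1)) = 2099*(2*(½) + (√10 + 0)*(-1)) = 2099*(1 + √10*(-1)) = 2099*(1 - √10) = 2099 - 2099*√10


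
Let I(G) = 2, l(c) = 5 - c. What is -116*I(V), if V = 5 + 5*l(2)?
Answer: -232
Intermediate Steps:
V = 20 (V = 5 + 5*(5 - 1*2) = 5 + 5*(5 - 2) = 5 + 5*3 = 5 + 15 = 20)
-116*I(V) = -116*2 = -232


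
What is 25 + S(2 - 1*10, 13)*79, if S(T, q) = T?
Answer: -607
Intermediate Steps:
25 + S(2 - 1*10, 13)*79 = 25 + (2 - 1*10)*79 = 25 + (2 - 10)*79 = 25 - 8*79 = 25 - 632 = -607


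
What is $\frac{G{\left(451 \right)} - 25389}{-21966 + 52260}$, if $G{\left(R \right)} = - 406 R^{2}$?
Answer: $- \frac{82606195}{30294} \approx -2726.8$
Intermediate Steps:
$\frac{G{\left(451 \right)} - 25389}{-21966 + 52260} = \frac{- 406 \cdot 451^{2} - 25389}{-21966 + 52260} = \frac{\left(-406\right) 203401 - 25389}{30294} = \left(-82580806 - 25389\right) \frac{1}{30294} = \left(-82606195\right) \frac{1}{30294} = - \frac{82606195}{30294}$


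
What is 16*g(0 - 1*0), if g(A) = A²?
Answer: 0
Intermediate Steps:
16*g(0 - 1*0) = 16*(0 - 1*0)² = 16*(0 + 0)² = 16*0² = 16*0 = 0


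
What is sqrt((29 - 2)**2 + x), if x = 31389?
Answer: sqrt(32118) ≈ 179.21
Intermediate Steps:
sqrt((29 - 2)**2 + x) = sqrt((29 - 2)**2 + 31389) = sqrt(27**2 + 31389) = sqrt(729 + 31389) = sqrt(32118)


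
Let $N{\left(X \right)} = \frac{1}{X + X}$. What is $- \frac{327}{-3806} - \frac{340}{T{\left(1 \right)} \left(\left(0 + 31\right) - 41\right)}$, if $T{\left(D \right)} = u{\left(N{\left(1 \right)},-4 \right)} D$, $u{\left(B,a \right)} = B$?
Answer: $\frac{259135}{3806} \approx 68.086$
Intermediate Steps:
$N{\left(X \right)} = \frac{1}{2 X}$
$T{\left(D \right)} = \frac{D}{2}$ ($T{\left(D \right)} = \frac{1}{2 \cdot 1} D = \frac{1}{2} \cdot 1 D = \frac{D}{2}$)
$- \frac{327}{-3806} - \frac{340}{T{\left(1 \right)} \left(\left(0 + 31\right) - 41\right)} = - \frac{327}{-3806} - \frac{340}{\frac{1}{2} \cdot 1 \left(\left(0 + 31\right) - 41\right)} = \left(-327\right) \left(- \frac{1}{3806}\right) - \frac{340}{\frac{1}{2} \left(31 - 41\right)} = \frac{327}{3806} - \frac{340}{\frac{1}{2} \left(-10\right)} = \frac{327}{3806} - \frac{340}{-5} = \frac{327}{3806} - -68 = \frac{327}{3806} + 68 = \frac{259135}{3806}$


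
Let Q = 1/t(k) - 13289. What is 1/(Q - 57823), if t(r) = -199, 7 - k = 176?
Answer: -199/14151289 ≈ -1.4062e-5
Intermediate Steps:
k = -169 (k = 7 - 1*176 = 7 - 176 = -169)
Q = -2644512/199 (Q = 1/(-199) - 13289 = -1/199 - 13289 = -2644512/199 ≈ -13289.)
1/(Q - 57823) = 1/(-2644512/199 - 57823) = 1/(-14151289/199) = -199/14151289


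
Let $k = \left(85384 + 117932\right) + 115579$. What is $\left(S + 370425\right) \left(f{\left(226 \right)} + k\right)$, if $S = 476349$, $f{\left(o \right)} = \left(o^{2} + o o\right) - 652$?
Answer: $355979555730$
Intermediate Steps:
$k = 318895$ ($k = 203316 + 115579 = 318895$)
$f{\left(o \right)} = -652 + 2 o^{2}$ ($f{\left(o \right)} = \left(o^{2} + o^{2}\right) - 652 = 2 o^{2} - 652 = -652 + 2 o^{2}$)
$\left(S + 370425\right) \left(f{\left(226 \right)} + k\right) = \left(476349 + 370425\right) \left(\left(-652 + 2 \cdot 226^{2}\right) + 318895\right) = 846774 \left(\left(-652 + 2 \cdot 51076\right) + 318895\right) = 846774 \left(\left(-652 + 102152\right) + 318895\right) = 846774 \left(101500 + 318895\right) = 846774 \cdot 420395 = 355979555730$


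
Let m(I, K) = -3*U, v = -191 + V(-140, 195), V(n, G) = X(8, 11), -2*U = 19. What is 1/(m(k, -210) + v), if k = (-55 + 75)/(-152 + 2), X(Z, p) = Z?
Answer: -2/309 ≈ -0.0064725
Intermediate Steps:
U = -19/2 (U = -1/2*19 = -19/2 ≈ -9.5000)
V(n, G) = 8
k = -2/15 (k = 20/(-150) = 20*(-1/150) = -2/15 ≈ -0.13333)
v = -183 (v = -191 + 8 = -183)
m(I, K) = 57/2 (m(I, K) = -3*(-19/2) = 57/2)
1/(m(k, -210) + v) = 1/(57/2 - 183) = 1/(-309/2) = -2/309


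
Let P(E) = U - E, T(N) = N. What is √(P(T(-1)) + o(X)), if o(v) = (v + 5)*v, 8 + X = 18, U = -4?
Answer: 7*√3 ≈ 12.124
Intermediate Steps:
P(E) = -4 - E
X = 10 (X = -8 + 18 = 10)
o(v) = v*(5 + v) (o(v) = (5 + v)*v = v*(5 + v))
√(P(T(-1)) + o(X)) = √((-4 - 1*(-1)) + 10*(5 + 10)) = √((-4 + 1) + 10*15) = √(-3 + 150) = √147 = 7*√3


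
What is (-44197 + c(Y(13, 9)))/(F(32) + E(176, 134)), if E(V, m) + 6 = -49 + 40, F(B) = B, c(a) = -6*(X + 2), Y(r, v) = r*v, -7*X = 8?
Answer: -309415/119 ≈ -2600.1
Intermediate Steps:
X = -8/7 (X = -⅐*8 = -8/7 ≈ -1.1429)
c(a) = -36/7 (c(a) = -6*(-8/7 + 2) = -6*6/7 = -36/7)
E(V, m) = -15 (E(V, m) = -6 + (-49 + 40) = -6 - 9 = -15)
(-44197 + c(Y(13, 9)))/(F(32) + E(176, 134)) = (-44197 - 36/7)/(32 - 15) = -309415/7/17 = -309415/7*1/17 = -309415/119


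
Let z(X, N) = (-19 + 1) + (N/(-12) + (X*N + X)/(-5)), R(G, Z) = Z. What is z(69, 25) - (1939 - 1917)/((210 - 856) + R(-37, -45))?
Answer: -15707183/41460 ≈ -378.85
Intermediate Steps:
z(X, N) = -18 - X/5 - N/12 - N*X/5 (z(X, N) = -18 + (N*(-1/12) + (N*X + X)*(-⅕)) = -18 + (-N/12 + (X + N*X)*(-⅕)) = -18 + (-N/12 + (-X/5 - N*X/5)) = -18 + (-X/5 - N/12 - N*X/5) = -18 - X/5 - N/12 - N*X/5)
z(69, 25) - (1939 - 1917)/((210 - 856) + R(-37, -45)) = (-18 - ⅕*69 - 1/12*25 - ⅕*25*69) - (1939 - 1917)/((210 - 856) - 45) = (-18 - 69/5 - 25/12 - 345) - 22/(-646 - 45) = -22733/60 - 22/(-691) = -22733/60 - 22*(-1)/691 = -22733/60 - 1*(-22/691) = -22733/60 + 22/691 = -15707183/41460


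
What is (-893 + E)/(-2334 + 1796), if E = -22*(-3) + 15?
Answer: 406/269 ≈ 1.5093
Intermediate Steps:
E = 81 (E = 66 + 15 = 81)
(-893 + E)/(-2334 + 1796) = (-893 + 81)/(-2334 + 1796) = -812/(-538) = -812*(-1/538) = 406/269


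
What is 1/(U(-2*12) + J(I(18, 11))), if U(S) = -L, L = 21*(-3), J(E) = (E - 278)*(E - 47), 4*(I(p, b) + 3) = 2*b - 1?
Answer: 16/198445 ≈ 8.0627e-5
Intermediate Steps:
I(p, b) = -13/4 + b/2 (I(p, b) = -3 + (2*b - 1)/4 = -3 + (-1 + 2*b)/4 = -3 + (-¼ + b/2) = -13/4 + b/2)
J(E) = (-278 + E)*(-47 + E)
L = -63
U(S) = 63 (U(S) = -1*(-63) = 63)
1/(U(-2*12) + J(I(18, 11))) = 1/(63 + (13066 + (-13/4 + (½)*11)² - 325*(-13/4 + (½)*11))) = 1/(63 + (13066 + (-13/4 + 11/2)² - 325*(-13/4 + 11/2))) = 1/(63 + (13066 + (9/4)² - 325*9/4)) = 1/(63 + (13066 + 81/16 - 2925/4)) = 1/(63 + 197437/16) = 1/(198445/16) = 16/198445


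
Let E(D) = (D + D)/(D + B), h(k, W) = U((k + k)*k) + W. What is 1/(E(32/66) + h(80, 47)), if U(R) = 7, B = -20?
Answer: 161/8686 ≈ 0.018536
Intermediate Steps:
h(k, W) = 7 + W
E(D) = 2*D/(-20 + D) (E(D) = (D + D)/(D - 20) = (2*D)/(-20 + D) = 2*D/(-20 + D))
1/(E(32/66) + h(80, 47)) = 1/(2*(32/66)/(-20 + 32/66) + (7 + 47)) = 1/(2*(32*(1/66))/(-20 + 32*(1/66)) + 54) = 1/(2*(16/33)/(-20 + 16/33) + 54) = 1/(2*(16/33)/(-644/33) + 54) = 1/(2*(16/33)*(-33/644) + 54) = 1/(-8/161 + 54) = 1/(8686/161) = 161/8686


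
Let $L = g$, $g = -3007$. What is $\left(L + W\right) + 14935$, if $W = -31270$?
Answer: $-19342$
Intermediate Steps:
$L = -3007$
$\left(L + W\right) + 14935 = \left(-3007 - 31270\right) + 14935 = -34277 + 14935 = -19342$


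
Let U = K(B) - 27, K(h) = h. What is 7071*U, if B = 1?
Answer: -183846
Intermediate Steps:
U = -26 (U = 1 - 27 = -26)
7071*U = 7071*(-26) = -183846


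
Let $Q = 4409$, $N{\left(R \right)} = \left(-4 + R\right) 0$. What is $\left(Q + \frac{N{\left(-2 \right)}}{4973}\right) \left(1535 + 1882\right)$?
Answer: $15065553$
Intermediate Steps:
$N{\left(R \right)} = 0$
$\left(Q + \frac{N{\left(-2 \right)}}{4973}\right) \left(1535 + 1882\right) = \left(4409 + \frac{0}{4973}\right) \left(1535 + 1882\right) = \left(4409 + 0 \cdot \frac{1}{4973}\right) 3417 = \left(4409 + 0\right) 3417 = 4409 \cdot 3417 = 15065553$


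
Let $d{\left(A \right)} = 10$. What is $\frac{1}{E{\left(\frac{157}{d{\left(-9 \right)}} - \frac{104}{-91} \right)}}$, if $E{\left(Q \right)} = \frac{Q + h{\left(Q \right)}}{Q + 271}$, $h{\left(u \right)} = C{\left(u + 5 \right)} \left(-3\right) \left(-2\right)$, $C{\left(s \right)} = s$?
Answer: $\frac{20149}{10353} \approx 1.9462$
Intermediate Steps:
$h{\left(u \right)} = 30 + 6 u$ ($h{\left(u \right)} = \left(u + 5\right) \left(-3\right) \left(-2\right) = \left(5 + u\right) \left(-3\right) \left(-2\right) = \left(-15 - 3 u\right) \left(-2\right) = 30 + 6 u$)
$E{\left(Q \right)} = \frac{30 + 7 Q}{271 + Q}$ ($E{\left(Q \right)} = \frac{Q + \left(30 + 6 Q\right)}{Q + 271} = \frac{30 + 7 Q}{271 + Q}$)
$\frac{1}{E{\left(\frac{157}{d{\left(-9 \right)}} - \frac{104}{-91} \right)}} = \frac{1}{\frac{1}{271 + \left(\frac{157}{10} - \frac{104}{-91}\right)} \left(30 + 7 \left(\frac{157}{10} - \frac{104}{-91}\right)\right)} = \frac{1}{\frac{1}{271 + \left(157 \cdot \frac{1}{10} - - \frac{8}{7}\right)} \left(30 + 7 \left(157 \cdot \frac{1}{10} - - \frac{8}{7}\right)\right)} = \frac{1}{\frac{1}{271 + \left(\frac{157}{10} + \frac{8}{7}\right)} \left(30 + 7 \left(\frac{157}{10} + \frac{8}{7}\right)\right)} = \frac{1}{\frac{1}{271 + \frac{1179}{70}} \left(30 + 7 \cdot \frac{1179}{70}\right)} = \frac{1}{\frac{1}{\frac{20149}{70}} \left(30 + \frac{1179}{10}\right)} = \frac{1}{\frac{70}{20149} \cdot \frac{1479}{10}} = \frac{1}{\frac{10353}{20149}} = \frac{20149}{10353}$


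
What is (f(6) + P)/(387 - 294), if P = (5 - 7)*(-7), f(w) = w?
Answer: 20/93 ≈ 0.21505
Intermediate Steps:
P = 14 (P = -2*(-7) = 14)
(f(6) + P)/(387 - 294) = (6 + 14)/(387 - 294) = 20/93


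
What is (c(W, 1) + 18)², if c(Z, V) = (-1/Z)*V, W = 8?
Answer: 20449/64 ≈ 319.52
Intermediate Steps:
c(Z, V) = -V/Z
(c(W, 1) + 18)² = (-1*1/8 + 18)² = (-1*1*⅛ + 18)² = (-⅛ + 18)² = (143/8)² = 20449/64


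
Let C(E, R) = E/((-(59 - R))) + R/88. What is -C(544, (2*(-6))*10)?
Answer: 8669/1969 ≈ 4.4027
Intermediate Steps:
C(E, R) = R/88 + E/(-59 + R) (C(E, R) = E/(-59 + R) + R*(1/88) = E/(-59 + R) + R/88 = R/88 + E/(-59 + R))
-C(544, (2*(-6))*10) = -(((2*(-6))*10)**2 - 59*2*(-6)*10 + 88*544)/(88*(-59 + (2*(-6))*10)) = -((-12*10)**2 - (-708)*10 + 47872)/(88*(-59 - 12*10)) = -((-120)**2 - 59*(-120) + 47872)/(88*(-59 - 120)) = -(14400 + 7080 + 47872)/(88*(-179)) = -(-1)*69352/(88*179) = -1*(-8669/1969) = 8669/1969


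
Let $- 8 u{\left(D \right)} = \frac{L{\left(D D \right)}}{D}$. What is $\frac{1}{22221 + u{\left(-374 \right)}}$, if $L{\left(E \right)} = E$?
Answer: $\frac{4}{89071} \approx 4.4908 \cdot 10^{-5}$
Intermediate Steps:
$u{\left(D \right)} = - \frac{D}{8}$ ($u{\left(D \right)} = - \frac{D D \frac{1}{D}}{8} = - \frac{D^{2} \frac{1}{D}}{8} = - \frac{D}{8}$)
$\frac{1}{22221 + u{\left(-374 \right)}} = \frac{1}{22221 - - \frac{187}{4}} = \frac{1}{22221 + \frac{187}{4}} = \frac{1}{\frac{89071}{4}} = \frac{4}{89071}$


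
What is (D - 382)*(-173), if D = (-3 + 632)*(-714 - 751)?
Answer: 159482991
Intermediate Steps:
D = -921485 (D = 629*(-1465) = -921485)
(D - 382)*(-173) = (-921485 - 382)*(-173) = -921867*(-173) = 159482991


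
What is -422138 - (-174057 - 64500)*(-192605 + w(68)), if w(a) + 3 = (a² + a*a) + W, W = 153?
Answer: -43705734437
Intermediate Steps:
w(a) = 150 + 2*a² (w(a) = -3 + ((a² + a*a) + 153) = -3 + ((a² + a²) + 153) = -3 + (2*a² + 153) = -3 + (153 + 2*a²) = 150 + 2*a²)
-422138 - (-174057 - 64500)*(-192605 + w(68)) = -422138 - (-174057 - 64500)*(-192605 + (150 + 2*68²)) = -422138 - (-238557)*(-192605 + (150 + 2*4624)) = -422138 - (-238557)*(-192605 + (150 + 9248)) = -422138 - (-238557)*(-192605 + 9398) = -422138 - (-238557)*(-183207) = -422138 - 1*43705312299 = -422138 - 43705312299 = -43705734437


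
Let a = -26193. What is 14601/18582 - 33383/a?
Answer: 334255633/162239442 ≈ 2.0603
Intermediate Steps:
14601/18582 - 33383/a = 14601/18582 - 33383/(-26193) = 14601*(1/18582) - 33383*(-1/26193) = 4867/6194 + 33383/26193 = 334255633/162239442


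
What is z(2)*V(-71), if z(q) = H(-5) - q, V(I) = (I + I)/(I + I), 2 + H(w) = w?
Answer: -9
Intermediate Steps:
H(w) = -2 + w
V(I) = 1 (V(I) = (2*I)/((2*I)) = (2*I)*(1/(2*I)) = 1)
z(q) = -7 - q (z(q) = (-2 - 5) - q = -7 - q)
z(2)*V(-71) = (-7 - 1*2)*1 = (-7 - 2)*1 = -9*1 = -9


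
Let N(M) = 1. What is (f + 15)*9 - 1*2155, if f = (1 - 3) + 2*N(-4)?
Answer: -2020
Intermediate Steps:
f = 0 (f = (1 - 3) + 2*1 = -2 + 2 = 0)
(f + 15)*9 - 1*2155 = (0 + 15)*9 - 1*2155 = 15*9 - 2155 = 135 - 2155 = -2020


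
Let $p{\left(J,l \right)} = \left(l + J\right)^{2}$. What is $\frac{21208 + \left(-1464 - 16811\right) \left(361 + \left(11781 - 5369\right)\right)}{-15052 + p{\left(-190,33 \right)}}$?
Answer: $- \frac{41251789}{3199} \approx -12895.0$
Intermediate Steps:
$p{\left(J,l \right)} = \left(J + l\right)^{2}$
$\frac{21208 + \left(-1464 - 16811\right) \left(361 + \left(11781 - 5369\right)\right)}{-15052 + p{\left(-190,33 \right)}} = \frac{21208 + \left(-1464 - 16811\right) \left(361 + \left(11781 - 5369\right)\right)}{-15052 + \left(-190 + 33\right)^{2}} = \frac{21208 - 18275 \left(361 + \left(11781 - 5369\right)\right)}{-15052 + \left(-157\right)^{2}} = \frac{21208 - 18275 \left(361 + 6412\right)}{-15052 + 24649} = \frac{21208 - 123776575}{9597} = \left(21208 - 123776575\right) \frac{1}{9597} = \left(-123755367\right) \frac{1}{9597} = - \frac{41251789}{3199}$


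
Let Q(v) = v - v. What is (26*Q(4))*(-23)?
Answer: 0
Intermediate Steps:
Q(v) = 0
(26*Q(4))*(-23) = (26*0)*(-23) = 0*(-23) = 0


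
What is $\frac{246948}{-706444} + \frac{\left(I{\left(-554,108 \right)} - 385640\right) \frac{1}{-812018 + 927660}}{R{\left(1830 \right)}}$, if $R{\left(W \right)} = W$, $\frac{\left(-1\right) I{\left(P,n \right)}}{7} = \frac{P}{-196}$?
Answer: $- \frac{183864740391287}{523253894092440} \approx -0.35139$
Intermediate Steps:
$I{\left(P,n \right)} = \frac{P}{28}$ ($I{\left(P,n \right)} = - 7 \frac{P}{-196} = - 7 P \left(- \frac{1}{196}\right) = - 7 \left(- \frac{P}{196}\right) = \frac{P}{28}$)
$\frac{246948}{-706444} + \frac{\left(I{\left(-554,108 \right)} - 385640\right) \frac{1}{-812018 + 927660}}{R{\left(1830 \right)}} = \frac{246948}{-706444} + \frac{\left(\frac{1}{28} \left(-554\right) - 385640\right) \frac{1}{-812018 + 927660}}{1830} = 246948 \left(- \frac{1}{706444}\right) + \frac{- \frac{277}{14} - 385640}{115642} \cdot \frac{1}{1830} = - \frac{61737}{176611} + \left(- \frac{5399237}{14}\right) \frac{1}{115642} \cdot \frac{1}{1830} = - \frac{61737}{176611} - \frac{5399237}{2962748040} = - \frac{183864740391287}{523253894092440}$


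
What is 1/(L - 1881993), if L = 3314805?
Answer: 1/1432812 ≈ 6.9793e-7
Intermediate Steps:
1/(L - 1881993) = 1/(3314805 - 1881993) = 1/1432812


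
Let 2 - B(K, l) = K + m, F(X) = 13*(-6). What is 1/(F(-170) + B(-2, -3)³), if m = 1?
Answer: -1/51 ≈ -0.019608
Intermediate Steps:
F(X) = -78
B(K, l) = 1 - K (B(K, l) = 2 - (K + 1) = 2 - (1 + K) = 2 + (-1 - K) = 1 - K)
1/(F(-170) + B(-2, -3)³) = 1/(-78 + (1 - 1*(-2))³) = 1/(-78 + (1 + 2)³) = 1/(-78 + 3³) = 1/(-78 + 27) = 1/(-51) = -1/51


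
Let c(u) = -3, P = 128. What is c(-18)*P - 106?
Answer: -490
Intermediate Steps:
c(-18)*P - 106 = -3*128 - 106 = -384 - 106 = -490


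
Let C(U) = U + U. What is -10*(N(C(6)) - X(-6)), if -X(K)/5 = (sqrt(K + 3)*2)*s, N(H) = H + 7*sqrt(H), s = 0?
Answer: -120 - 140*sqrt(3) ≈ -362.49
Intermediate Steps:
C(U) = 2*U
X(K) = 0 (X(K) = -5*sqrt(K + 3)*2*0 = -5*sqrt(3 + K)*2*0 = -5*2*sqrt(3 + K)*0 = -5*0 = 0)
-10*(N(C(6)) - X(-6)) = -10*((2*6 + 7*sqrt(2*6)) - 1*0) = -10*((12 + 7*sqrt(12)) + 0) = -10*((12 + 7*(2*sqrt(3))) + 0) = -10*((12 + 14*sqrt(3)) + 0) = -10*(12 + 14*sqrt(3)) = -120 - 140*sqrt(3)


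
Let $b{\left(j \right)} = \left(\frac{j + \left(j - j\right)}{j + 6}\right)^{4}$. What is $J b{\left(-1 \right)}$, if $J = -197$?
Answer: $- \frac{197}{625} \approx -0.3152$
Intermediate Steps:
$b{\left(j \right)} = \frac{j^{4}}{\left(6 + j\right)^{4}}$ ($b{\left(j \right)} = \left(\frac{j + 0}{6 + j}\right)^{4} = \left(\frac{j}{6 + j}\right)^{4} = \frac{j^{4}}{\left(6 + j\right)^{4}}$)
$J b{\left(-1 \right)} = - 197 \frac{\left(-1\right)^{4}}{\left(6 - 1\right)^{4}} = - 197 \cdot 1 \cdot \frac{1}{625} = \left(-197\right) \frac{1}{625} = - \frac{197}{625}$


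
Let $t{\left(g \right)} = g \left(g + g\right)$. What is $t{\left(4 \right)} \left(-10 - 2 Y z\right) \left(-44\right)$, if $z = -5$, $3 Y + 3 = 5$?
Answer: $\frac{14080}{3} \approx 4693.3$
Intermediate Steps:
$Y = \frac{2}{3}$ ($Y = -1 + \frac{1}{3} \cdot 5 = -1 + \frac{5}{3} = \frac{2}{3} \approx 0.66667$)
$t{\left(g \right)} = 2 g^{2}$ ($t{\left(g \right)} = g 2 g = 2 g^{2}$)
$t{\left(4 \right)} \left(-10 - 2 Y z\right) \left(-44\right) = 2 \cdot 4^{2} \left(-10 - 2 \cdot \frac{2}{3} \left(-5\right)\right) \left(-44\right) = 2 \cdot 16 \left(-10 - \frac{4}{3} \left(-5\right)\right) \left(-44\right) = 32 \left(-10 - - \frac{20}{3}\right) \left(-44\right) = 32 \left(-10 + \frac{20}{3}\right) \left(-44\right) = 32 \left(- \frac{10}{3}\right) \left(-44\right) = \left(- \frac{320}{3}\right) \left(-44\right) = \frac{14080}{3}$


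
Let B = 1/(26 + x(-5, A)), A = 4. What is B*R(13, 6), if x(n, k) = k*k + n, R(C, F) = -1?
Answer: -1/37 ≈ -0.027027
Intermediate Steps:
x(n, k) = n + k**2 (x(n, k) = k**2 + n = n + k**2)
B = 1/37 (B = 1/(26 + (-5 + 4**2)) = 1/(26 + (-5 + 16)) = 1/(26 + 11) = 1/37 ≈ 0.027027)
B*R(13, 6) = (1/37)*(-1) = -1/37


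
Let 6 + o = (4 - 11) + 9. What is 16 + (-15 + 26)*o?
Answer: -28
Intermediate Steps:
o = -4 (o = -6 + ((4 - 11) + 9) = -6 + (-7 + 9) = -6 + 2 = -4)
16 + (-15 + 26)*o = 16 + (-15 + 26)*(-4) = 16 + 11*(-4) = 16 - 44 = -28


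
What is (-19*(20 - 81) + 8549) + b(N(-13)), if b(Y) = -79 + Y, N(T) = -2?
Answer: 9627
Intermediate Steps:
(-19*(20 - 81) + 8549) + b(N(-13)) = (-19*(20 - 81) + 8549) + (-79 - 2) = (-19*(-61) + 8549) - 81 = (1159 + 8549) - 81 = 9708 - 81 = 9627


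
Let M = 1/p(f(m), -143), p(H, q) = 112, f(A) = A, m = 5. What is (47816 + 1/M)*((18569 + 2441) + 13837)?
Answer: 1670147016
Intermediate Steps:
M = 1/112 ≈ 0.0089286
(47816 + 1/M)*((18569 + 2441) + 13837) = (47816 + 1/(1/112))*((18569 + 2441) + 13837) = (47816 + 112)*(21010 + 13837) = 47928*34847 = 1670147016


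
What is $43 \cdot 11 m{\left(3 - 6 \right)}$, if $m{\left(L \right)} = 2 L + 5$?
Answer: $-473$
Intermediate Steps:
$m{\left(L \right)} = 5 + 2 L$
$43 \cdot 11 m{\left(3 - 6 \right)} = 43 \cdot 11 \left(5 + 2 \left(3 - 6\right)\right) = 473 \left(5 + 2 \left(3 - 6\right)\right) = 473 \left(5 + 2 \left(-3\right)\right) = 473 \left(5 - 6\right) = 473 \left(-1\right) = -473$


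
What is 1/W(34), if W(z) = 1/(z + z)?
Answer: 68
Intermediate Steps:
W(z) = 1/(2*z)
1/W(34) = 1/((1/2)/34) = 1/((1/2)*(1/34)) = 1/(1/68) = 68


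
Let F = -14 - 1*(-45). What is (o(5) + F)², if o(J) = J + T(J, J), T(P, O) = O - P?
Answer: 1296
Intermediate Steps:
F = 31 (F = -14 + 45 = 31)
o(J) = J (o(J) = J + (J - J) = J + 0 = J)
(o(5) + F)² = (5 + 31)² = 36² = 1296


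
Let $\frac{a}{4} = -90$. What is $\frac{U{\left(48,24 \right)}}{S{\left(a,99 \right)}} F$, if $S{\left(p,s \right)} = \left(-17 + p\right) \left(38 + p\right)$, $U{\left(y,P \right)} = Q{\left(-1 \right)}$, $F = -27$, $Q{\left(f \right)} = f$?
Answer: $\frac{27}{121394} \approx 0.00022242$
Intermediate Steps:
$a = -360$ ($a = 4 \left(-90\right) = -360$)
$U{\left(y,P \right)} = -1$
$\frac{U{\left(48,24 \right)}}{S{\left(a,99 \right)}} F = - \frac{1}{-646 + \left(-360\right)^{2} + 21 \left(-360\right)} \left(-27\right) = - \frac{1}{-646 + 129600 - 7560} \left(-27\right) = - \frac{1}{121394} \left(-27\right) = \left(-1\right) \frac{1}{121394} \left(-27\right) = \left(- \frac{1}{121394}\right) \left(-27\right) = \frac{27}{121394}$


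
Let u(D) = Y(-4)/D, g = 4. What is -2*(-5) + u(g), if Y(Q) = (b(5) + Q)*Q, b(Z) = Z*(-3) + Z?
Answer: 24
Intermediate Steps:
b(Z) = -2*Z (b(Z) = -3*Z + Z = -2*Z)
Y(Q) = Q*(-10 + Q) (Y(Q) = (-2*5 + Q)*Q = (-10 + Q)*Q = Q*(-10 + Q))
u(D) = 56/D (u(D) = (-4*(-10 - 4))/D = (-4*(-14))/D = 56/D)
-2*(-5) + u(g) = -2*(-5) + 56/4 = 10 + 56*(¼) = 10 + 14 = 24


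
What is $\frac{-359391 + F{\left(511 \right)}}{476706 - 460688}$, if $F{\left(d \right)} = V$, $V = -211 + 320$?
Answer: $- \frac{179641}{8009} \approx -22.43$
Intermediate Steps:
$V = 109$
$F{\left(d \right)} = 109$
$\frac{-359391 + F{\left(511 \right)}}{476706 - 460688} = \frac{-359391 + 109}{476706 - 460688} = - \frac{359282}{16018} = \left(-359282\right) \frac{1}{16018} = - \frac{179641}{8009}$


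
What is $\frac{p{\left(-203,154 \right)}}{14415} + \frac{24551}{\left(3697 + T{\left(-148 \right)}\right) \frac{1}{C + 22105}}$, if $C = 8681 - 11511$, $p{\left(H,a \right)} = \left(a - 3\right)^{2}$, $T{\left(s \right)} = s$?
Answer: $\frac{2273851596208}{17052945} \approx 1.3334 \cdot 10^{5}$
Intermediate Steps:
$p{\left(H,a \right)} = \left(-3 + a\right)^{2}$
$C = -2830$
$\frac{p{\left(-203,154 \right)}}{14415} + \frac{24551}{\left(3697 + T{\left(-148 \right)}\right) \frac{1}{C + 22105}} = \frac{\left(-3 + 154\right)^{2}}{14415} + \frac{24551}{\left(3697 - 148\right) \frac{1}{-2830 + 22105}} = 151^{2} \cdot \frac{1}{14415} + \frac{24551}{3549 \cdot \frac{1}{19275}} = 22801 \cdot \frac{1}{14415} + \frac{24551}{3549 \cdot \frac{1}{19275}} = \frac{22801}{14415} + \frac{24551}{\frac{1183}{6425}} = \frac{22801}{14415} + 24551 \cdot \frac{6425}{1183} = \frac{22801}{14415} + \frac{157740175}{1183} = \frac{2273851596208}{17052945}$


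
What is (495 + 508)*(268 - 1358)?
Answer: -1093270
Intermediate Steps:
(495 + 508)*(268 - 1358) = 1003*(-1090) = -1093270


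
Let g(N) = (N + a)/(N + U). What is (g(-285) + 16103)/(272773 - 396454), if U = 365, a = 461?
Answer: -26842/206135 ≈ -0.13022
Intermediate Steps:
g(N) = (461 + N)/(365 + N) (g(N) = (N + 461)/(N + 365) = (461 + N)/(365 + N))
(g(-285) + 16103)/(272773 - 396454) = ((461 - 285)/(365 - 285) + 16103)/(272773 - 396454) = (176/80 + 16103)/(-123681) = ((1/80)*176 + 16103)*(-1/123681) = (11/5 + 16103)*(-1/123681) = (80526/5)*(-1/123681) = -26842/206135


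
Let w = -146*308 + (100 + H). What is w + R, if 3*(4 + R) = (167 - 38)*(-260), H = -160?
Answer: -56212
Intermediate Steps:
R = -11184 (R = -4 + ((167 - 38)*(-260))/3 = -4 + (129*(-260))/3 = -4 + (⅓)*(-33540) = -4 - 11180 = -11184)
w = -45028 (w = -146*308 + (100 - 160) = -44968 - 60 = -45028)
w + R = -45028 - 11184 = -56212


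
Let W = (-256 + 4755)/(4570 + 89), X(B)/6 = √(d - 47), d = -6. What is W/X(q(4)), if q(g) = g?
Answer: -4499*I*√53/1481562 ≈ -0.022107*I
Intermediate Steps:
X(B) = 6*I*√53 (X(B) = 6*√(-6 - 47) = 6*√(-53) = 6*(I*√53) = 6*I*√53)
W = 4499/4659 ≈ 0.96566
W/X(q(4)) = 4499/(4659*((6*I*√53))) = 4499*(-I*√53/318)/4659 = -4499*I*√53/1481562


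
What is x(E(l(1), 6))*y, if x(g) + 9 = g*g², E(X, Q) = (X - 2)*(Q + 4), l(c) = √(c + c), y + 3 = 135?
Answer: -2641188 + 1848000*√2 ≈ -27721.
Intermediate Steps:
y = 132 (y = -3 + 135 = 132)
l(c) = √2*√c (l(c) = √(2*c) = √2*√c)
E(X, Q) = (-2 + X)*(4 + Q)
x(g) = -9 + g³ (x(g) = -9 + g*g² = -9 + g³)
x(E(l(1), 6))*y = (-9 + (-8 - 2*6 + 4*(√2*√1) + 6*(√2*√1))³)*132 = (-9 + (-8 - 12 + 4*(√2*1) + 6*(√2*1))³)*132 = (-9 + (-8 - 12 + 4*√2 + 6*√2)³)*132 = (-9 + (-20 + 10*√2)³)*132 = -1188 + 132*(-20 + 10*√2)³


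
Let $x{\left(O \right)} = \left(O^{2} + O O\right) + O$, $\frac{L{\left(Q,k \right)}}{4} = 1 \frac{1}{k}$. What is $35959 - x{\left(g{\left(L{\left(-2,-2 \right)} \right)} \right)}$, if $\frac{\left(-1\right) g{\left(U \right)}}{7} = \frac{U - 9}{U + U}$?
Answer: $\frac{281897}{8} \approx 35237.0$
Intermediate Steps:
$L{\left(Q,k \right)} = \frac{4}{k}$ ($L{\left(Q,k \right)} = 4 \cdot 1 \frac{1}{k} = \frac{4}{k}$)
$g{\left(U \right)} = - \frac{7 \left(-9 + U\right)}{2 U}$ ($g{\left(U \right)} = - 7 \frac{U - 9}{U + U} = - 7 \frac{-9 + U}{2 U} = - \frac{7 \left(-9 + U\right)}{2 U}$)
$x{\left(O \right)} = O + 2 O^{2}$ ($x{\left(O \right)} = \left(O^{2} + O^{2}\right) + O = 2 O^{2} + O = O + 2 O^{2}$)
$35959 - x{\left(g{\left(L{\left(-2,-2 \right)} \right)} \right)} = 35959 - \frac{7 \left(9 - \frac{4}{-2}\right)}{2 \frac{4}{-2}} \left(1 + 2 \frac{7 \left(9 - \frac{4}{-2}\right)}{2 \frac{4}{-2}}\right) = 35959 - \frac{7 \left(9 - 4 \left(- \frac{1}{2}\right)\right)}{2 \cdot 4 \left(- \frac{1}{2}\right)} \left(1 + 2 \frac{7 \left(9 - 4 \left(- \frac{1}{2}\right)\right)}{2 \cdot 4 \left(- \frac{1}{2}\right)}\right) = 35959 - \frac{7 \left(9 - -2\right)}{2 \left(-2\right)} \left(1 + 2 \frac{7 \left(9 - -2\right)}{2 \left(-2\right)}\right) = 35959 - \frac{7}{2} \left(- \frac{1}{2}\right) \left(9 + 2\right) \left(1 + 2 \cdot \frac{7}{2} \left(- \frac{1}{2}\right) \left(9 + 2\right)\right) = 35959 - \frac{7}{2} \left(- \frac{1}{2}\right) 11 \left(1 + 2 \cdot \frac{7}{2} \left(- \frac{1}{2}\right) 11\right) = 35959 - - \frac{77 \left(1 + 2 \left(- \frac{77}{4}\right)\right)}{4} = 35959 - - \frac{77 \left(1 - \frac{77}{2}\right)}{4} = 35959 - \left(- \frac{77}{4}\right) \left(- \frac{75}{2}\right) = 35959 - \frac{5775}{8} = \frac{281897}{8}$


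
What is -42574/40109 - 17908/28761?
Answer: -1942742786/1153574949 ≈ -1.6841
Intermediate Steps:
-42574/40109 - 17908/28761 = -1942742786/1153574949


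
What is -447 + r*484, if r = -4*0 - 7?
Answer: -3835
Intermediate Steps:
r = -7 (r = 0 - 7 = -7)
-447 + r*484 = -447 - 7*484 = -447 - 3388 = -3835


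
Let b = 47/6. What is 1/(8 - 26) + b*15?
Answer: 1057/9 ≈ 117.44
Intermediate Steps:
b = 47/6 (b = 47*(⅙) = 47/6 ≈ 7.8333)
1/(8 - 26) + b*15 = 1/(8 - 26) + (47/6)*15 = 1/(-18) + 235/2 = -1/18 + 235/2 = 1057/9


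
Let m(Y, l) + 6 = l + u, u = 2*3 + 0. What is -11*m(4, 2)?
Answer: -22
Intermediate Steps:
u = 6 (u = 6 + 0 = 6)
m(Y, l) = l (m(Y, l) = -6 + (l + 6) = -6 + (6 + l) = l)
-11*m(4, 2) = -11*2 = -22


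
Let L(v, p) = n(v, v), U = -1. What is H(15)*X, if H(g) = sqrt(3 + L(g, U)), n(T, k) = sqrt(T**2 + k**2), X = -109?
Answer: -109*sqrt(3 + 15*sqrt(2)) ≈ -536.36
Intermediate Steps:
L(v, p) = sqrt(2)*sqrt(v**2) (L(v, p) = sqrt(v**2 + v**2) = sqrt(2*v**2) = sqrt(2)*sqrt(v**2))
H(g) = sqrt(3 + sqrt(2)*sqrt(g**2))
H(15)*X = sqrt(3 + sqrt(2)*sqrt(15**2))*(-109) = sqrt(3 + sqrt(2)*sqrt(225))*(-109) = sqrt(3 + sqrt(2)*15)*(-109) = sqrt(3 + 15*sqrt(2))*(-109) = -109*sqrt(3 + 15*sqrt(2))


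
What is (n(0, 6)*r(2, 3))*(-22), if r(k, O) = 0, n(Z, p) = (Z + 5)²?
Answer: 0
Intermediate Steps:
n(Z, p) = (5 + Z)²
(n(0, 6)*r(2, 3))*(-22) = ((5 + 0)²*0)*(-22) = (5²*0)*(-22) = (25*0)*(-22) = 0*(-22) = 0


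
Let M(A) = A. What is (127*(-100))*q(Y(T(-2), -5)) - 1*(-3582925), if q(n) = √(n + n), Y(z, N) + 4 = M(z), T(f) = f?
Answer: 3582925 - 25400*I*√3 ≈ 3.5829e+6 - 43994.0*I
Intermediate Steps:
Y(z, N) = -4 + z
q(n) = √2*√n (q(n) = √(2*n) = √2*√n)
(127*(-100))*q(Y(T(-2), -5)) - 1*(-3582925) = (127*(-100))*(√2*√(-4 - 2)) - 1*(-3582925) = -12700*√2*√(-6) + 3582925 = -12700*√2*I*√6 + 3582925 = -25400*I*√3 + 3582925 = 3582925 - 25400*I*√3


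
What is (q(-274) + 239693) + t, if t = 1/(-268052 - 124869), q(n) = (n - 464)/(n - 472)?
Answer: 35129439130845/146559533 ≈ 2.3969e+5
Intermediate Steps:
q(n) = (-464 + n)/(-472 + n)
t = -1/392921 (t = 1/(-392921) = -1/392921 ≈ -2.5450e-6)
(q(-274) + 239693) + t = ((-464 - 274)/(-472 - 274) + 239693) - 1/392921 = (-738/(-746) + 239693) - 1/392921 = (-1/746*(-738) + 239693) - 1/392921 = (369/373 + 239693) - 1/392921 = 89405858/373 - 1/392921 = 35129439130845/146559533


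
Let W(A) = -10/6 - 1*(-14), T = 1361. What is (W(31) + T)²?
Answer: 16974400/9 ≈ 1.8860e+6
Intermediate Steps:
W(A) = 37/3 (W(A) = -10*⅙ + 14 = -5/3 + 14 = 37/3)
(W(31) + T)² = (37/3 + 1361)² = (4120/3)² = 16974400/9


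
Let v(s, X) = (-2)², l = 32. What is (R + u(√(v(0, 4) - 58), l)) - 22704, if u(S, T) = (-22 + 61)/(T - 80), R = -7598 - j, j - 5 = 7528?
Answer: -605373/16 ≈ -37836.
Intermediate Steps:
j = 7533 (j = 5 + 7528 = 7533)
v(s, X) = 4
R = -15131 (R = -7598 - 1*7533 = -7598 - 7533 = -15131)
u(S, T) = 39/(-80 + T)
(R + u(√(v(0, 4) - 58), l)) - 22704 = (-15131 + 39/(-80 + 32)) - 22704 = (-15131 + 39/(-48)) - 22704 = (-15131 + 39*(-1/48)) - 22704 = (-15131 - 13/16) - 22704 = -242109/16 - 22704 = -605373/16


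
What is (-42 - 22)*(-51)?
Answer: 3264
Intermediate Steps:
(-42 - 22)*(-51) = -64*(-51) = 3264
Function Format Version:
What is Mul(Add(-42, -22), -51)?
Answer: 3264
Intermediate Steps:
Mul(Add(-42, -22), -51) = Mul(-64, -51) = 3264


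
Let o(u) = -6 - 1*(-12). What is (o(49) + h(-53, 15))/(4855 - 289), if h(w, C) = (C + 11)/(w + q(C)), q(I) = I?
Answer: 101/86754 ≈ 0.0011642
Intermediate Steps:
h(w, C) = (11 + C)/(C + w) (h(w, C) = (C + 11)/(w + C) = (11 + C)/(C + w))
o(u) = 6 (o(u) = -6 + 12 = 6)
(o(49) + h(-53, 15))/(4855 - 289) = (6 + (11 + 15)/(15 - 53))/(4855 - 289) = (6 + 26/(-38))/4566 = (6 - 1/38*26)*(1/4566) = (6 - 13/19)*(1/4566) = (101/19)*(1/4566) = 101/86754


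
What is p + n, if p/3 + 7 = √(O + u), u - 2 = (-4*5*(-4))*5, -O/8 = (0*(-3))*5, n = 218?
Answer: 197 + 3*√402 ≈ 257.15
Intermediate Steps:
O = 0 (O = -8*0*(-3)*5 = -0*5 = -8*0 = 0)
u = 402 (u = 2 + (-4*5*(-4))*5 = 2 - 20*(-4)*5 = 2 + 80*5 = 2 + 400 = 402)
p = -21 + 3*√402 (p = -21 + 3*√(0 + 402) = -21 + 3*√402 ≈ 39.150)
p + n = (-21 + 3*√402) + 218 = 197 + 3*√402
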